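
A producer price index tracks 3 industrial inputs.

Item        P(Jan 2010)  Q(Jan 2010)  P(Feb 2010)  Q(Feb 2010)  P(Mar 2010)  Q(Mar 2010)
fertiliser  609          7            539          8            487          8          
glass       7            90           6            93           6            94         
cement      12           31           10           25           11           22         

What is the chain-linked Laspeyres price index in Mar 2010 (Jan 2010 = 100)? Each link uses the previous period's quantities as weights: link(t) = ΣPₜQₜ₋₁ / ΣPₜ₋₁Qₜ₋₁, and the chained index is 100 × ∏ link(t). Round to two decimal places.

Link Jan 2010→Feb 2010:
ΣP(Feb 2010)Q(Jan 2010) = 539×7 + 6×90 + 10×31 = 3773 + 540 + 310 = 4623
ΣP(Jan 2010)Q(Jan 2010) = 609×7 + 7×90 + 12×31 = 4263 + 630 + 372 = 5265
link = 4623/5265 = 0.878063
Link Feb 2010→Mar 2010:
ΣP(Mar 2010)Q(Feb 2010) = 487×8 + 6×93 + 11×25 = 3896 + 558 + 275 = 4729
ΣP(Feb 2010)Q(Feb 2010) = 539×8 + 6×93 + 10×25 = 4312 + 558 + 250 = 5120
link = 4729/5120 = 0.923633
Chained index = 100 × 0.878063 × 0.923633 = 81.1008

81.10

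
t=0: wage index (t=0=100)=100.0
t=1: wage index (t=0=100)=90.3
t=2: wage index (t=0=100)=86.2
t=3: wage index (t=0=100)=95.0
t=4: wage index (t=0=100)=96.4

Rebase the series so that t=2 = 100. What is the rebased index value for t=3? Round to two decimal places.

110.21

Rebased(t=3) = 95.0 / 86.2 × 100 = 110.2088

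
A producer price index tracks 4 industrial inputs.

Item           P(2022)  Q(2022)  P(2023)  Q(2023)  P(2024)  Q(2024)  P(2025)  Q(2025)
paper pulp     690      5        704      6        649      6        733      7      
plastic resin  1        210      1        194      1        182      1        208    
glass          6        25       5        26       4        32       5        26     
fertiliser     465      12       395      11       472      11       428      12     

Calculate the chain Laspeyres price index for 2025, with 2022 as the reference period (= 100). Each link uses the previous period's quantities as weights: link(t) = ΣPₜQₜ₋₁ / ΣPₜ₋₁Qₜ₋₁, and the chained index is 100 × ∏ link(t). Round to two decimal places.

Link 2022→2023:
ΣP(2023)Q(2022) = 704×5 + 1×210 + 5×25 + 395×12 = 3520 + 210 + 125 + 4740 = 8595
ΣP(2022)Q(2022) = 690×5 + 1×210 + 6×25 + 465×12 = 3450 + 210 + 150 + 5580 = 9390
link = 8595/9390 = 0.915335
Link 2023→2024:
ΣP(2024)Q(2023) = 649×6 + 1×194 + 4×26 + 472×11 = 3894 + 194 + 104 + 5192 = 9384
ΣP(2023)Q(2023) = 704×6 + 1×194 + 5×26 + 395×11 = 4224 + 194 + 130 + 4345 = 8893
link = 9384/8893 = 1.055212
Link 2024→2025:
ΣP(2025)Q(2024) = 733×6 + 1×182 + 5×32 + 428×11 = 4398 + 182 + 160 + 4708 = 9448
ΣP(2024)Q(2024) = 649×6 + 1×182 + 4×32 + 472×11 = 3894 + 182 + 128 + 5192 = 9396
link = 9448/9396 = 1.005534
Chained index = 100 × 0.915335 × 1.055212 × 1.005534 = 97.1218

97.12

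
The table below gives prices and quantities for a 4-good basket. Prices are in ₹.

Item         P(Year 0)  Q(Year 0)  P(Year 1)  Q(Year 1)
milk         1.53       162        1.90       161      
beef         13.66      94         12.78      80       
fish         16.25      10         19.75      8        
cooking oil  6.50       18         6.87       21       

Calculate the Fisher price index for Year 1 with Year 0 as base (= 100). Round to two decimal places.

Laspeyres component (base-period weights):
ΣP(Year 1)Q(Year 0) = 1.90×162 + 12.78×94 + 19.75×10 + 6.87×18 = 307.8 + 1201.32 + 197.5 + 123.66 = 1830.28
ΣP(Year 0)Q(Year 0) = 1.53×162 + 13.66×94 + 16.25×10 + 6.50×18 = 247.86 + 1284.04 + 162.5 + 117 = 1811.4
L = 1830.28 / 1811.4 × 100 = 101.0423
Paasche component (current-period weights):
ΣP(Year 1)Q(Year 1) = 1.90×161 + 12.78×80 + 19.75×8 + 6.87×21 = 305.9 + 1022.4 + 158 + 144.27 = 1630.57
ΣP(Year 0)Q(Year 1) = 1.53×161 + 13.66×80 + 16.25×8 + 6.50×21 = 246.33 + 1092.8 + 130 + 136.5 = 1605.63
P = 1630.57 / 1605.63 × 100 = 101.5533
Fisher = √(L × P) = √(101.0423 × 101.5533) = 101.2975

101.30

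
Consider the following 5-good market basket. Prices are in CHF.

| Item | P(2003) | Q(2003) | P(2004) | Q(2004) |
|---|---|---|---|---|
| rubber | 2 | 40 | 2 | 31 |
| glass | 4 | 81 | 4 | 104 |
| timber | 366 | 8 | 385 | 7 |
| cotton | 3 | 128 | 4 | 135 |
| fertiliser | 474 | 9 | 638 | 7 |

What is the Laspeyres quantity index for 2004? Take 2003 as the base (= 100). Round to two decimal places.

Laspeyres quantity index uses base-period prices as weights.
ΣP(2003)·Q(2004) = 2×31 + 4×104 + 366×7 + 3×135 + 474×7 = 62 + 416 + 2562 + 405 + 3318 = 6763
ΣP(2003)·Q(2003) = 2×40 + 4×81 + 366×8 + 3×128 + 474×9 = 80 + 324 + 2928 + 384 + 4266 = 7982
Index = 6763 / 7982 × 100 = 84.7281

84.73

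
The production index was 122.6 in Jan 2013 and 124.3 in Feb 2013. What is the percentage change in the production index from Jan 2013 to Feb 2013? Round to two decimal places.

Change = (124.3 − 122.6) / 122.6 × 100
       = 1.7 / 122.6 × 100 = 1.3866%

1.39%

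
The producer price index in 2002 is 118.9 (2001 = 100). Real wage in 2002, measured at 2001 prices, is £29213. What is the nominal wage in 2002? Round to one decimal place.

Nominal = Real × (Index/100) = 29213 × (118.9/100)
        = 29213 × 1.189 = 34734.2570

34734.3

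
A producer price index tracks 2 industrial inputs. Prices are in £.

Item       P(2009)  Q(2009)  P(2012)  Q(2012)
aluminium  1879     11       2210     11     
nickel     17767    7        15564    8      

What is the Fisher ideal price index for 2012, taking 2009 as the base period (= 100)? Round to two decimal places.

Laspeyres component (base-period weights):
ΣP(2012)Q(2009) = 2210×11 + 15564×7 = 24310 + 108948 = 133258
ΣP(2009)Q(2009) = 1879×11 + 17767×7 = 20669 + 124369 = 145038
L = 133258 / 145038 × 100 = 91.8780
Paasche component (current-period weights):
ΣP(2012)Q(2012) = 2210×11 + 15564×8 = 24310 + 124512 = 148822
ΣP(2009)Q(2012) = 1879×11 + 17767×8 = 20669 + 142136 = 162805
P = 148822 / 162805 × 100 = 91.4112
Fisher = √(L × P) = √(91.8780 × 91.4112) = 91.6443

91.64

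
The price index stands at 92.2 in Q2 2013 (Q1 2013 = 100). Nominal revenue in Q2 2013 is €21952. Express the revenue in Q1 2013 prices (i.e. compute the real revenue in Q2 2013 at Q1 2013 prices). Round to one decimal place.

Real = Nominal ÷ (Index/100) = 21952 ÷ (92.2/100)
     = 21952 ÷ 0.922 = 23809.1106

23809.1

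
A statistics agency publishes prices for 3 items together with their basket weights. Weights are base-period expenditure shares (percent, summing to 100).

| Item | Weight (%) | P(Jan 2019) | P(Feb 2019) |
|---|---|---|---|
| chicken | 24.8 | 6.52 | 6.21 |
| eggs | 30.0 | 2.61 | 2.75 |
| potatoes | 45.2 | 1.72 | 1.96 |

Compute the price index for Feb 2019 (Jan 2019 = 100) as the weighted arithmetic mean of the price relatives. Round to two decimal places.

106.74

chicken: 24.8 × (6.21/6.52) = 24.8 × 0.952454 = 23.6209
eggs: 30.0 × (2.75/2.61) = 30.0 × 1.053640 = 31.6092
potatoes: 45.2 × (1.96/1.72) = 45.2 × 1.139535 = 51.5070
Index = Σ wᵢ·(p₁ᵢ/p₀ᵢ) = 23.6209 + 31.6092 + 51.5070 = 106.7370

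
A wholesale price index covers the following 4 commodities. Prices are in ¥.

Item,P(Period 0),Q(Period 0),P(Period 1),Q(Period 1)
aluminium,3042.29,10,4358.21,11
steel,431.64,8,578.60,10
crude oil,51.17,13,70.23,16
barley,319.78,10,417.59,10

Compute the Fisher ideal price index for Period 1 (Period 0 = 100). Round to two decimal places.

Laspeyres component (base-period weights):
ΣP(Period 1)Q(Period 0) = 4358.21×10 + 578.60×8 + 70.23×13 + 417.59×10 = 43582.1 + 4628.8 + 912.99 + 4175.9 = 53299.79
ΣP(Period 0)Q(Period 0) = 3042.29×10 + 431.64×8 + 51.17×13 + 319.78×10 = 30422.9 + 3453.12 + 665.21 + 3197.8 = 37739.03
L = 53299.79 / 37739.03 × 100 = 141.2325
Paasche component (current-period weights):
ΣP(Period 1)Q(Period 1) = 4358.21×11 + 578.60×10 + 70.23×16 + 417.59×10 = 47940.31 + 5786 + 1123.68 + 4175.9 = 59025.89
ΣP(Period 0)Q(Period 1) = 3042.29×11 + 431.64×10 + 51.17×16 + 319.78×10 = 33465.19 + 4316.4 + 818.72 + 3197.8 = 41798.11
P = 59025.89 / 41798.11 × 100 = 141.2166
Fisher = √(L × P) = √(141.2325 × 141.2166) = 141.2246

141.22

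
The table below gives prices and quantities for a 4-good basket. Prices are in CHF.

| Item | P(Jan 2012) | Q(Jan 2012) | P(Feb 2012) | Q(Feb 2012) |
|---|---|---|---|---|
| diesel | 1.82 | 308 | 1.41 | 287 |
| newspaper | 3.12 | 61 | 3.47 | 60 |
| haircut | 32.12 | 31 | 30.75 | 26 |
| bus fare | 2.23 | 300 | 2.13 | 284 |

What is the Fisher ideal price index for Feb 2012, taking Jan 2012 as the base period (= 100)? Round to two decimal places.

92.64

Laspeyres component (base-period weights):
ΣP(Feb 2012)Q(Jan 2012) = 1.41×308 + 3.47×61 + 30.75×31 + 2.13×300 = 434.28 + 211.67 + 953.25 + 639 = 2238.2
ΣP(Jan 2012)Q(Jan 2012) = 1.82×308 + 3.12×61 + 32.12×31 + 2.23×300 = 560.56 + 190.32 + 995.72 + 669 = 2415.6
L = 2238.2 / 2415.6 × 100 = 92.6561
Paasche component (current-period weights):
ΣP(Feb 2012)Q(Feb 2012) = 1.41×287 + 3.47×60 + 30.75×26 + 2.13×284 = 404.67 + 208.2 + 799.5 + 604.92 = 2017.29
ΣP(Jan 2012)Q(Feb 2012) = 1.82×287 + 3.12×60 + 32.12×26 + 2.23×284 = 522.34 + 187.2 + 835.12 + 633.32 = 2177.98
P = 2017.29 / 2177.98 × 100 = 92.6221
Fisher = √(L × P) = √(92.6561 × 92.6221) = 92.6391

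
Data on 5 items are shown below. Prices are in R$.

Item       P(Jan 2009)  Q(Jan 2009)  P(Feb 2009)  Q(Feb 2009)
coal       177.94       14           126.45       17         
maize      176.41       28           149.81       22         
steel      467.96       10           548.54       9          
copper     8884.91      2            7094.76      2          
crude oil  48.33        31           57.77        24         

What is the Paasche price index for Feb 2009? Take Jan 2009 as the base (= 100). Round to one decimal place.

Paasche price index uses current-period quantities as weights.
ΣP(Feb 2009)·Q(Feb 2009) = 126.45×17 + 149.81×22 + 548.54×9 + 7094.76×2 + 57.77×24 = 2149.65 + 3295.82 + 4936.86 + 14189.52 + 1386.48 = 25958.33
ΣP(Jan 2009)·Q(Feb 2009) = 177.94×17 + 176.41×22 + 467.96×9 + 8884.91×2 + 48.33×24 = 3024.98 + 3881.02 + 4211.64 + 17769.82 + 1159.92 = 30047.38
Index = 25958.33 / 30047.38 × 100 = 86.3913

86.4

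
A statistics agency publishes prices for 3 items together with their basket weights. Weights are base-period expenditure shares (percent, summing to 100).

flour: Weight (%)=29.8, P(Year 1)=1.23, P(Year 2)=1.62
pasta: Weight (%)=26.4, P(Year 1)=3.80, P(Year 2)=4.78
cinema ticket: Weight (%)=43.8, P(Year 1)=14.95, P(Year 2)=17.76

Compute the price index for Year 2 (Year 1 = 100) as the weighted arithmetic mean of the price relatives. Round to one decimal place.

124.5

flour: 29.8 × (1.62/1.23) = 29.8 × 1.317073 = 39.2488
pasta: 26.4 × (4.78/3.80) = 26.4 × 1.257895 = 33.2084
cinema ticket: 43.8 × (17.76/14.95) = 43.8 × 1.187960 = 52.0326
Index = Σ wᵢ·(p₁ᵢ/p₀ᵢ) = 39.2488 + 33.2084 + 52.0326 = 124.4898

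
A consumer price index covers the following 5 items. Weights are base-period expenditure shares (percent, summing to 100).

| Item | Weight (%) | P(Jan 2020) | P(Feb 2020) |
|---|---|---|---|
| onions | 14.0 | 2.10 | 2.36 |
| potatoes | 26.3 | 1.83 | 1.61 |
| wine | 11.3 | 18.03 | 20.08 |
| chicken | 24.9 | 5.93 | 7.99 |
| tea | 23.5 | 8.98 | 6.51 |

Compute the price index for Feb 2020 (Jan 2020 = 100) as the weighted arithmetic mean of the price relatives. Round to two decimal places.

102.04

onions: 14.0 × (2.36/2.10) = 14.0 × 1.123810 = 15.7333
potatoes: 26.3 × (1.61/1.83) = 26.3 × 0.879781 = 23.1383
wine: 11.3 × (20.08/18.03) = 11.3 × 1.113699 = 12.5848
chicken: 24.9 × (7.99/5.93) = 24.9 × 1.347386 = 33.5499
tea: 23.5 × (6.51/8.98) = 23.5 × 0.724944 = 17.0362
Index = Σ wᵢ·(p₁ᵢ/p₀ᵢ) = 15.7333 + 23.1383 + 12.5848 + 33.5499 + 17.0362 = 102.0425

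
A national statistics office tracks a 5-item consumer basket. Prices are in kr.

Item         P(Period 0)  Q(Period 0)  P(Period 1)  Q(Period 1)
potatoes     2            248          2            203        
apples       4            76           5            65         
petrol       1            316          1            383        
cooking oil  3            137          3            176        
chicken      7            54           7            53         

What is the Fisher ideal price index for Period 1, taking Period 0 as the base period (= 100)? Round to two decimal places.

Laspeyres component (base-period weights):
ΣP(Period 1)Q(Period 0) = 2×248 + 5×76 + 1×316 + 3×137 + 7×54 = 496 + 380 + 316 + 411 + 378 = 1981
ΣP(Period 0)Q(Period 0) = 2×248 + 4×76 + 1×316 + 3×137 + 7×54 = 496 + 304 + 316 + 411 + 378 = 1905
L = 1981 / 1905 × 100 = 103.9895
Paasche component (current-period weights):
ΣP(Period 1)Q(Period 1) = 2×203 + 5×65 + 1×383 + 3×176 + 7×53 = 406 + 325 + 383 + 528 + 371 = 2013
ΣP(Period 0)Q(Period 1) = 2×203 + 4×65 + 1×383 + 3×176 + 7×53 = 406 + 260 + 383 + 528 + 371 = 1948
P = 2013 / 1948 × 100 = 103.3368
Fisher = √(L × P) = √(103.9895 × 103.3368) = 103.6626

103.66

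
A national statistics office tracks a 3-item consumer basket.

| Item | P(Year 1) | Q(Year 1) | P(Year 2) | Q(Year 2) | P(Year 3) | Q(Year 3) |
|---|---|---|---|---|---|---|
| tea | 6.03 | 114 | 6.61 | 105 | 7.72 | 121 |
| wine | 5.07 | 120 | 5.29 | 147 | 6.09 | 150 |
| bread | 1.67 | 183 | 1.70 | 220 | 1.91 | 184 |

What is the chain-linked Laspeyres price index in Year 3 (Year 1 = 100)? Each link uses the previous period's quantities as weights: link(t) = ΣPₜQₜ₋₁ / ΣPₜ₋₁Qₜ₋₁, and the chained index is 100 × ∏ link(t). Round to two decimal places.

122.24

Link Year 1→Year 2:
ΣP(Year 2)Q(Year 1) = 6.61×114 + 5.29×120 + 1.70×183 = 753.54 + 634.8 + 311.1 = 1699.44
ΣP(Year 1)Q(Year 1) = 6.03×114 + 5.07×120 + 1.67×183 = 687.42 + 608.4 + 305.61 = 1601.43
link = 1699.44/1601.43 = 1.061202
Link Year 2→Year 3:
ΣP(Year 3)Q(Year 2) = 7.72×105 + 6.09×147 + 1.91×220 = 810.6 + 895.23 + 420.2 = 2126.03
ΣP(Year 2)Q(Year 2) = 6.61×105 + 5.29×147 + 1.70×220 = 694.05 + 777.63 + 374 = 1845.68
link = 2126.03/1845.68 = 1.151895
Chained index = 100 × 1.061202 × 1.151895 = 122.2393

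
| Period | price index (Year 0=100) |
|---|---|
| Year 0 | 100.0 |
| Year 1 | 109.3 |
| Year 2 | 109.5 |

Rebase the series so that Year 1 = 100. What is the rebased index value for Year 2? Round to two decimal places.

Rebased(Year 2) = 109.5 / 109.3 × 100 = 100.1830

100.18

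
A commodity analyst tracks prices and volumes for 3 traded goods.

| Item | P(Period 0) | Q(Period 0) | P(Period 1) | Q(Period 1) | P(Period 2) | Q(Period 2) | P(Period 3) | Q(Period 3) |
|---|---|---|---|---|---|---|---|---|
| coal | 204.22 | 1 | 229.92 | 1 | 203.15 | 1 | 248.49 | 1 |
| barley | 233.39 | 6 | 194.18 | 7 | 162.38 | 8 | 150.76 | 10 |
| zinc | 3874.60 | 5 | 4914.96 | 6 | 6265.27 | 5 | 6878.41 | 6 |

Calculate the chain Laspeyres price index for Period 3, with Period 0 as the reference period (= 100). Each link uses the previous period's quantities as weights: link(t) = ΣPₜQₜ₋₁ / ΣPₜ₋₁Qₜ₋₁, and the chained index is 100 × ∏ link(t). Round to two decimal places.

169.33

Link Period 0→Period 1:
ΣP(Period 1)Q(Period 0) = 229.92×1 + 194.18×6 + 4914.96×5 = 229.92 + 1165.08 + 24574.8 = 25969.8
ΣP(Period 0)Q(Period 0) = 204.22×1 + 233.39×6 + 3874.60×5 = 204.22 + 1400.34 + 19373 = 20977.56
link = 25969.8/20977.56 = 1.237980
Link Period 1→Period 2:
ΣP(Period 2)Q(Period 1) = 203.15×1 + 162.38×7 + 6265.27×6 = 203.15 + 1136.66 + 37591.62 = 38931.43
ΣP(Period 1)Q(Period 1) = 229.92×1 + 194.18×7 + 4914.96×6 = 229.92 + 1359.26 + 29489.76 = 31078.94
link = 38931.43/31078.94 = 1.252663
Link Period 2→Period 3:
ΣP(Period 3)Q(Period 2) = 248.49×1 + 150.76×8 + 6878.41×5 = 248.49 + 1206.08 + 34392.05 = 35846.62
ΣP(Period 2)Q(Period 2) = 203.15×1 + 162.38×8 + 6265.27×5 = 203.15 + 1299.04 + 31326.35 = 32828.54
link = 35846.62/32828.54 = 1.091935
Chained index = 100 × 1.237980 × 1.252663 × 1.091935 = 169.3341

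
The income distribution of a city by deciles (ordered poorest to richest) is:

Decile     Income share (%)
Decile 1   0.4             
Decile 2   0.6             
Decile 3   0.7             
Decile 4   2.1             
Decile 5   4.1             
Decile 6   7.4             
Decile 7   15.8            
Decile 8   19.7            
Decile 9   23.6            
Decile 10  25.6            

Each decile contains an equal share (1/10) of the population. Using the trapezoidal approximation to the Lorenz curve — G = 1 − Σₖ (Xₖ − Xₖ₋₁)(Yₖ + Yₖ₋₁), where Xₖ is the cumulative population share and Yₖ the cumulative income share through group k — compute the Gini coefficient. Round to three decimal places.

0.527

Cumulative income shares Yₖ: 0.0040, 0.0100, 0.0170, 0.0380, 0.0790, 0.1530, 0.3110, 0.5080, 0.7440, 1.0000
Σ (Xₖ−Xₖ₋₁)(Yₖ+Yₖ₋₁) = (1/10)(0.0040+0.0000) + (1/10)(0.0100+0.0040) + (1/10)(0.0170+0.0100) + (1/10)(0.0380+0.0170) + (1/10)(0.0790+0.0380) + (1/10)(0.1530+0.0790) + (1/10)(0.3110+0.1530) + (1/10)(0.5080+0.3110) + (1/10)(0.7440+0.5080) + (1/10)(1.0000+0.7440)
  = 0.0004 + 0.0014 + 0.0027 + 0.0055 + 0.0117 + 0.0232 + 0.0464 + 0.0819 + 0.1252 + 0.1744 = 0.4728
G = 1 − 0.4728 = 0.5272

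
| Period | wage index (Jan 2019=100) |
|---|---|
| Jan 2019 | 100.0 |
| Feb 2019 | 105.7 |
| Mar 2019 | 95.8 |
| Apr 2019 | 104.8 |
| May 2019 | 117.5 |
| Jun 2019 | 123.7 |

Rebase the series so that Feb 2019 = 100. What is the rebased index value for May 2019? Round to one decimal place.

Rebased(May 2019) = 117.5 / 105.7 × 100 = 111.1637

111.2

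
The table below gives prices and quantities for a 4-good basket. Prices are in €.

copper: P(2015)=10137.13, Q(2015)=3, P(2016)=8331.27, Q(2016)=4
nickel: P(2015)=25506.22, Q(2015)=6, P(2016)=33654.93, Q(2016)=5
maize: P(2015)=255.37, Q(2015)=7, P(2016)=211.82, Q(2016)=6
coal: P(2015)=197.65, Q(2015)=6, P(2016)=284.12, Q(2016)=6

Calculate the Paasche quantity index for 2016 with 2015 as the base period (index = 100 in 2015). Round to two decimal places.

88.90

Paasche quantity index uses current-period prices as weights.
ΣP(2016)·Q(2016) = 8331.27×4 + 33654.93×5 + 211.82×6 + 284.12×6 = 33325.08 + 168274.65 + 1270.92 + 1704.72 = 204575.37
ΣP(2016)·Q(2015) = 8331.27×3 + 33654.93×6 + 211.82×7 + 284.12×6 = 24993.81 + 201929.58 + 1482.74 + 1704.72 = 230110.85
Index = 204575.37 / 230110.85 × 100 = 88.9030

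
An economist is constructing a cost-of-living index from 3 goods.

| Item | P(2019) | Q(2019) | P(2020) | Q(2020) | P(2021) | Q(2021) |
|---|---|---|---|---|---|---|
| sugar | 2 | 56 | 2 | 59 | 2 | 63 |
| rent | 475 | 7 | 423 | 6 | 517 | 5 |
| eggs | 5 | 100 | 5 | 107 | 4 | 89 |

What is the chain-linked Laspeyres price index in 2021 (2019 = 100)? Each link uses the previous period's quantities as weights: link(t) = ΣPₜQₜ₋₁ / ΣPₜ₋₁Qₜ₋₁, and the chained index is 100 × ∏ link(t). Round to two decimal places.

Link 2019→2020:
ΣP(2020)Q(2019) = 2×56 + 423×7 + 5×100 = 112 + 2961 + 500 = 3573
ΣP(2019)Q(2019) = 2×56 + 475×7 + 5×100 = 112 + 3325 + 500 = 3937
link = 3573/3937 = 0.907544
Link 2020→2021:
ΣP(2021)Q(2020) = 2×59 + 517×6 + 4×107 = 118 + 3102 + 428 = 3648
ΣP(2020)Q(2020) = 2×59 + 423×6 + 5×107 = 118 + 2538 + 535 = 3191
link = 3648/3191 = 1.143215
Chained index = 100 × 0.907544 × 1.143215 = 103.7518

103.75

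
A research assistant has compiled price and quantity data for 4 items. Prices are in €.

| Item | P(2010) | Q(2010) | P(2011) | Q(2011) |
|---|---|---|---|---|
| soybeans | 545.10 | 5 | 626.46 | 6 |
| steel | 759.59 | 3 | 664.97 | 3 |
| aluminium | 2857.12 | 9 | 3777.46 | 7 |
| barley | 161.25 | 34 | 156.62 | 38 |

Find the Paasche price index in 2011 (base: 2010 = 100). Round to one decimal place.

Paasche price index uses current-period quantities as weights.
ΣP(2011)·Q(2011) = 626.46×6 + 664.97×3 + 3777.46×7 + 156.62×38 = 3758.76 + 1994.91 + 26442.22 + 5951.56 = 38147.45
ΣP(2010)·Q(2011) = 545.10×6 + 759.59×3 + 2857.12×7 + 161.25×38 = 3270.6 + 2278.77 + 19999.84 + 6127.5 = 31676.71
Index = 38147.45 / 31676.71 × 100 = 120.4274

120.4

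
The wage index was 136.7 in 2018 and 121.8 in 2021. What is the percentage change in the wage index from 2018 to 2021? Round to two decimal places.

Change = (121.8 − 136.7) / 136.7 × 100
       = -14.9 / 136.7 × 100 = -10.8998%

-10.90%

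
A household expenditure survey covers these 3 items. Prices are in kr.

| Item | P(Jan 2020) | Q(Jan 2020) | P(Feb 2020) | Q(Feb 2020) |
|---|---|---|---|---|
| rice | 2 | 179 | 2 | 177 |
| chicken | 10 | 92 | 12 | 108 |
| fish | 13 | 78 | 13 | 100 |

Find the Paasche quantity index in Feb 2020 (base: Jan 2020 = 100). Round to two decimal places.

119.14

Paasche quantity index uses current-period prices as weights.
ΣP(Feb 2020)·Q(Feb 2020) = 2×177 + 12×108 + 13×100 = 354 + 1296 + 1300 = 2950
ΣP(Feb 2020)·Q(Jan 2020) = 2×179 + 12×92 + 13×78 = 358 + 1104 + 1014 = 2476
Index = 2950 / 2476 × 100 = 119.1438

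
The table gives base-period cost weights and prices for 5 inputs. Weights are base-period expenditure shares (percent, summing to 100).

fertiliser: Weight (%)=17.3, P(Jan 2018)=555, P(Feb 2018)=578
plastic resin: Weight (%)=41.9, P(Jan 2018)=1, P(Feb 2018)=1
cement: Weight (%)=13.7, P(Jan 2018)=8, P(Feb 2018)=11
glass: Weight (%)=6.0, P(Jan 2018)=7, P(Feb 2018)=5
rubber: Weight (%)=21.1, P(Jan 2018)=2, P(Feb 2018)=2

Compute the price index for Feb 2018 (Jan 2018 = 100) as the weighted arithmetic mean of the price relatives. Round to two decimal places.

fertiliser: 17.3 × (578/555) = 17.3 × 1.041441 = 18.0169
plastic resin: 41.9 × (1/1) = 41.9 × 1.000000 = 41.9000
cement: 13.7 × (11/8) = 13.7 × 1.375000 = 18.8375
glass: 6.0 × (5/7) = 6.0 × 0.714286 = 4.2857
rubber: 21.1 × (2/2) = 21.1 × 1.000000 = 21.1000
Index = Σ wᵢ·(p₁ᵢ/p₀ᵢ) = 18.0169 + 41.9000 + 18.8375 + 4.2857 + 21.1000 = 104.1402

104.14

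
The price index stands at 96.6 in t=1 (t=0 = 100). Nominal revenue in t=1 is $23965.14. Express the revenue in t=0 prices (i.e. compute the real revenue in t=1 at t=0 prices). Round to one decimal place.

24808.6

Real = Nominal ÷ (Index/100) = 23965.14 ÷ (96.6/100)
     = 23965.14 ÷ 0.966 = 24808.6335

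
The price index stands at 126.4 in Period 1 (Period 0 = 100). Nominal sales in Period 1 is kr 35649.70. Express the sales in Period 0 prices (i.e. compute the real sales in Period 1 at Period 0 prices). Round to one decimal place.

Real = Nominal ÷ (Index/100) = 35649.70 ÷ (126.4/100)
     = 35649.70 ÷ 1.264 = 28203.8766

28203.9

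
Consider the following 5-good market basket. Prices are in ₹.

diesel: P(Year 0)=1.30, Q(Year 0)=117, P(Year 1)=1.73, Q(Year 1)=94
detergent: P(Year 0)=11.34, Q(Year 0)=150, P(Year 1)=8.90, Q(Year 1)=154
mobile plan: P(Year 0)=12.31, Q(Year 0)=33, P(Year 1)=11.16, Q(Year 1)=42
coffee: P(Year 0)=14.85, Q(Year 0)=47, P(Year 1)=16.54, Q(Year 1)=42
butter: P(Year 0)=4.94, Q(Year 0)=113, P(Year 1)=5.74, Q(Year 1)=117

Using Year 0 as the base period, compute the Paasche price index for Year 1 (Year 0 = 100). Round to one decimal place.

Paasche price index uses current-period quantities as weights.
ΣP(Year 1)·Q(Year 1) = 1.73×94 + 8.90×154 + 11.16×42 + 16.54×42 + 5.74×117 = 162.62 + 1370.6 + 468.72 + 694.68 + 671.58 = 3368.2
ΣP(Year 0)·Q(Year 1) = 1.30×94 + 11.34×154 + 12.31×42 + 14.85×42 + 4.94×117 = 122.2 + 1746.36 + 517.02 + 623.7 + 577.98 = 3587.26
Index = 3368.2 / 3587.26 × 100 = 93.8934

93.9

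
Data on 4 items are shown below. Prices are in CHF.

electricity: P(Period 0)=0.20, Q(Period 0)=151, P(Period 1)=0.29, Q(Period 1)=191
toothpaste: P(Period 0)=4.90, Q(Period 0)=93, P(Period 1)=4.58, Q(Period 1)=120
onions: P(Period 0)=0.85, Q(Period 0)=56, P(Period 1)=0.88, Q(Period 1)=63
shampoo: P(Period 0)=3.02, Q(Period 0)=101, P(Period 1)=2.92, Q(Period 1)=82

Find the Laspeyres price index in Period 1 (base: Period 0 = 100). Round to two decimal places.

Laspeyres price index uses base-period quantities as weights.
ΣP(Period 1)·Q(Period 0) = 0.29×151 + 4.58×93 + 0.88×56 + 2.92×101 = 43.79 + 425.94 + 49.28 + 294.92 = 813.93
ΣP(Period 0)·Q(Period 0) = 0.20×151 + 4.90×93 + 0.85×56 + 3.02×101 = 30.2 + 455.7 + 47.6 + 305.02 = 838.52
Index = 813.93 / 838.52 × 100 = 97.0675

97.07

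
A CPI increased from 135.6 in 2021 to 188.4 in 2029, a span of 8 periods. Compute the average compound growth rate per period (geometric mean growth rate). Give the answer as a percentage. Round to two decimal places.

Growth factor = (188.4/135.6)^(1/8) = (1.389381)^(1/8) = 1.041964
Growth rate = 1.041964 − 1 = 0.041964 = 4.1964%

4.20%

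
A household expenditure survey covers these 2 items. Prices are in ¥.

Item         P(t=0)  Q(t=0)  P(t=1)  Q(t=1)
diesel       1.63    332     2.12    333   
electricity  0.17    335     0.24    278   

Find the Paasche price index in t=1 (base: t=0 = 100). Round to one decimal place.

Paasche price index uses current-period quantities as weights.
ΣP(t=1)·Q(t=1) = 2.12×333 + 0.24×278 = 705.96 + 66.72 = 772.68
ΣP(t=0)·Q(t=1) = 1.63×333 + 0.17×278 = 542.79 + 47.26 = 590.05
Index = 772.68 / 590.05 × 100 = 130.9516

131.0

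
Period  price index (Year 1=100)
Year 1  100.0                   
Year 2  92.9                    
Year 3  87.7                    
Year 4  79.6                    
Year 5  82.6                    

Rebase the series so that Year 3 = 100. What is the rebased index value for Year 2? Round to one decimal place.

105.9

Rebased(Year 2) = 92.9 / 87.7 × 100 = 105.9293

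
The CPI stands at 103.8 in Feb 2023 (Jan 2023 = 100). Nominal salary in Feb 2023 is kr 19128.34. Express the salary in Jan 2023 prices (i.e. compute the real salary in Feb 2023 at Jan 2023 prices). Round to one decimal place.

18428.1

Real = Nominal ÷ (Index/100) = 19128.34 ÷ (103.8/100)
     = 19128.34 ÷ 1.038 = 18428.0732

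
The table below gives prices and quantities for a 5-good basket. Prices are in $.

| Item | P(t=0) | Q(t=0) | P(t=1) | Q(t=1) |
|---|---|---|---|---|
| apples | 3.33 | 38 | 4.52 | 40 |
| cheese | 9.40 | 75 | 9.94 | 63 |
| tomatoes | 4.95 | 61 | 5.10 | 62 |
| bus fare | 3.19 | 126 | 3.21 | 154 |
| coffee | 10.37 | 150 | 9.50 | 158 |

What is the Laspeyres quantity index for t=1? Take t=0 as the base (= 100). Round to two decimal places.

102.30

Laspeyres quantity index uses base-period prices as weights.
ΣP(t=0)·Q(t=1) = 3.33×40 + 9.40×63 + 4.95×62 + 3.19×154 + 10.37×158 = 133.2 + 592.2 + 306.9 + 491.26 + 1638.46 = 3162.02
ΣP(t=0)·Q(t=0) = 3.33×38 + 9.40×75 + 4.95×61 + 3.19×126 + 10.37×150 = 126.54 + 705 + 301.95 + 401.94 + 1555.5 = 3090.93
Index = 3162.02 / 3090.93 × 100 = 102.3000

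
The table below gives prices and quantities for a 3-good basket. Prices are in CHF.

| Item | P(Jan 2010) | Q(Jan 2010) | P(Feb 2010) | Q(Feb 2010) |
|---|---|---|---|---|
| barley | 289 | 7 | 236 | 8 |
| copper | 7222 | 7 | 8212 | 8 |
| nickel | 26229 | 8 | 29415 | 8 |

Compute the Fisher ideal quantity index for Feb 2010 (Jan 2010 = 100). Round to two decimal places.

102.87

Laspeyres component (base-period weights):
ΣP(Jan 2010)Q(Feb 2010) = 289×8 + 7222×8 + 26229×8 = 2312 + 57776 + 209832 = 269920
ΣP(Jan 2010)Q(Jan 2010) = 289×7 + 7222×7 + 26229×8 = 2023 + 50554 + 209832 = 262409
L = 269920 / 262409 × 100 = 102.8623
Paasche component (current-period weights):
ΣP(Feb 2010)Q(Feb 2010) = 236×8 + 8212×8 + 29415×8 = 1888 + 65696 + 235320 = 302904
ΣP(Feb 2010)Q(Jan 2010) = 236×7 + 8212×7 + 29415×8 = 1652 + 57484 + 235320 = 294456
P = 302904 / 294456 × 100 = 102.8690
Fisher = √(L × P) = √(102.8623 × 102.8690) = 102.8657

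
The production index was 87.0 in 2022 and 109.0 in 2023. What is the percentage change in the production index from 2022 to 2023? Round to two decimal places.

25.29%

Change = (109.0 − 87.0) / 87.0 × 100
       = 22.0 / 87.0 × 100 = 25.2874%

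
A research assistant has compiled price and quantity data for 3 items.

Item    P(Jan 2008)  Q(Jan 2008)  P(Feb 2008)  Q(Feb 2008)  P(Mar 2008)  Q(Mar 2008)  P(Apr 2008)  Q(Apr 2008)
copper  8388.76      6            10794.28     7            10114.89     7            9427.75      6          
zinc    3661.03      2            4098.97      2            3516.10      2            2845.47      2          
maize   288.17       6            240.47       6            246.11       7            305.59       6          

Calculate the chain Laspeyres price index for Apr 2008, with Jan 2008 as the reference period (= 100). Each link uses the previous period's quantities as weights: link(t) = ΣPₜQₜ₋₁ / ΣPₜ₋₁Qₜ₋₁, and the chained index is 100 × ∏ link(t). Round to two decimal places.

Link Jan 2008→Feb 2008:
ΣP(Feb 2008)Q(Jan 2008) = 10794.28×6 + 4098.97×2 + 240.47×6 = 64765.68 + 8197.94 + 1442.82 = 74406.44
ΣP(Jan 2008)Q(Jan 2008) = 8388.76×6 + 3661.03×2 + 288.17×6 = 50332.56 + 7322.06 + 1729.02 = 59383.64
link = 74406.44/59383.64 = 1.252979
Link Feb 2008→Mar 2008:
ΣP(Mar 2008)Q(Feb 2008) = 10114.89×7 + 3516.10×2 + 246.11×6 = 70804.23 + 7032.2 + 1476.66 = 79313.09
ΣP(Feb 2008)Q(Feb 2008) = 10794.28×7 + 4098.97×2 + 240.47×6 = 75559.96 + 8197.94 + 1442.82 = 85200.72
link = 79313.09/85200.72 = 0.930897
Link Mar 2008→Apr 2008:
ΣP(Apr 2008)Q(Mar 2008) = 9427.75×7 + 2845.47×2 + 305.59×7 = 65994.25 + 5690.94 + 2139.13 = 73824.32
ΣP(Mar 2008)Q(Mar 2008) = 10114.89×7 + 3516.10×2 + 246.11×7 = 70804.23 + 7032.2 + 1722.77 = 79559.2
link = 73824.32/79559.2 = 0.927917
Chained index = 100 × 1.252979 × 0.930897 × 0.927917 = 108.2317

108.23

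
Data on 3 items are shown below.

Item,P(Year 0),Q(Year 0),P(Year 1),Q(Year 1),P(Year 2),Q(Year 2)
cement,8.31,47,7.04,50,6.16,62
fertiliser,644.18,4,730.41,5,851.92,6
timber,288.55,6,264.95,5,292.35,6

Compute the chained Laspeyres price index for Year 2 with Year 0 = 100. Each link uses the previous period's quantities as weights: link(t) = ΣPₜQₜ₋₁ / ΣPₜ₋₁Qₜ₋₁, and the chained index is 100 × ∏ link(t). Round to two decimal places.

116.61

Link Year 0→Year 1:
ΣP(Year 1)Q(Year 0) = 7.04×47 + 730.41×4 + 264.95×6 = 330.88 + 2921.64 + 1589.7 = 4842.22
ΣP(Year 0)Q(Year 0) = 8.31×47 + 644.18×4 + 288.55×6 = 390.57 + 2576.72 + 1731.3 = 4698.59
link = 4842.22/4698.59 = 1.030569
Link Year 1→Year 2:
ΣP(Year 2)Q(Year 1) = 6.16×50 + 851.92×5 + 292.35×5 = 308 + 4259.6 + 1461.75 = 6029.35
ΣP(Year 1)Q(Year 1) = 7.04×50 + 730.41×5 + 264.95×5 = 352 + 3652.05 + 1324.75 = 5328.8
link = 6029.35/5328.8 = 1.131465
Chained index = 100 × 1.030569 × 1.131465 = 116.6052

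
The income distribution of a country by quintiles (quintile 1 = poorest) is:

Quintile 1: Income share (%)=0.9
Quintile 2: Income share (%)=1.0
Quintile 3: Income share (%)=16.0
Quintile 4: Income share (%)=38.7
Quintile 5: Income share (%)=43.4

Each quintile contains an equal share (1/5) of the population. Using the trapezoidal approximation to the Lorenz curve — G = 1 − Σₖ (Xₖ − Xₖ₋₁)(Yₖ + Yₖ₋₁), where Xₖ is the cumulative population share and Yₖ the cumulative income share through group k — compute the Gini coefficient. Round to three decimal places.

0.491

Cumulative income shares Yₖ: 0.0090, 0.0190, 0.1790, 0.5660, 1.0000
Σ (Xₖ−Xₖ₋₁)(Yₖ+Yₖ₋₁) = (1/5)(0.0090+0.0000) + (1/5)(0.0190+0.0090) + (1/5)(0.1790+0.0190) + (1/5)(0.5660+0.1790) + (1/5)(1.0000+0.5660)
  = 0.0018 + 0.0056 + 0.0396 + 0.1490 + 0.3132 = 0.5092
G = 1 − 0.5092 = 0.4908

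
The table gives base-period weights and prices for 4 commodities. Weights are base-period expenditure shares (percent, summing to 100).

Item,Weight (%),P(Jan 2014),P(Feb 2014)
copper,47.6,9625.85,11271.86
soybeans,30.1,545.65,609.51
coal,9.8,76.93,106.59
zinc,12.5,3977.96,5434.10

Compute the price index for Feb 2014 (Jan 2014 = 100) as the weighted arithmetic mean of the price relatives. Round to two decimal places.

copper: 47.6 × (11271.86/9625.85) = 47.6 × 1.170999 = 55.7395
soybeans: 30.1 × (609.51/545.65) = 30.1 × 1.117035 = 33.6227
coal: 9.8 × (106.59/76.93) = 9.8 × 1.385545 = 13.5783
zinc: 12.5 × (5434.10/3977.96) = 12.5 × 1.366052 = 17.0756
Index = Σ wᵢ·(p₁ᵢ/p₀ᵢ) = 55.7395 + 33.6227 + 13.5783 + 17.0756 = 120.0163

120.02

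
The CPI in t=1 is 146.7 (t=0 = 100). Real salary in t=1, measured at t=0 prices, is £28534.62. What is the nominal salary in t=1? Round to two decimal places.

41860.29

Nominal = Real × (Index/100) = 28534.62 × (146.7/100)
        = 28534.62 × 1.467 = 41860.2875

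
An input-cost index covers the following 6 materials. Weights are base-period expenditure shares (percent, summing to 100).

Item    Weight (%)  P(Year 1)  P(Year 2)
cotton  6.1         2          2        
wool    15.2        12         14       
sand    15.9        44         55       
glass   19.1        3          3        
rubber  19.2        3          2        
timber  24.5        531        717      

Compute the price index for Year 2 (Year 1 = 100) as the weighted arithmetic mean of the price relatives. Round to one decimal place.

108.7

cotton: 6.1 × (2/2) = 6.1 × 1.000000 = 6.1000
wool: 15.2 × (14/12) = 15.2 × 1.166667 = 17.7333
sand: 15.9 × (55/44) = 15.9 × 1.250000 = 19.8750
glass: 19.1 × (3/3) = 19.1 × 1.000000 = 19.1000
rubber: 19.2 × (2/3) = 19.2 × 0.666667 = 12.8000
timber: 24.5 × (717/531) = 24.5 × 1.350282 = 33.0819
Index = Σ wᵢ·(p₁ᵢ/p₀ᵢ) = 6.1000 + 17.7333 + 19.8750 + 19.1000 + 12.8000 + 33.0819 = 108.6903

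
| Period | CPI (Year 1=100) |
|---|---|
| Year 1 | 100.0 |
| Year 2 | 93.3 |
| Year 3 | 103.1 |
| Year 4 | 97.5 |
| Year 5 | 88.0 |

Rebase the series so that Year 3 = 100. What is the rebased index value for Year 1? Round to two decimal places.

Rebased(Year 1) = 100.0 / 103.1 × 100 = 96.9932

96.99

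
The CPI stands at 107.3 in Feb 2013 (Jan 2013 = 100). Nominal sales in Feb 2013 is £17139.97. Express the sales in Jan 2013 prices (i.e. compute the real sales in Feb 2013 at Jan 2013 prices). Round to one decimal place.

15973.9

Real = Nominal ÷ (Index/100) = 17139.97 ÷ (107.3/100)
     = 17139.97 ÷ 1.073 = 15973.8770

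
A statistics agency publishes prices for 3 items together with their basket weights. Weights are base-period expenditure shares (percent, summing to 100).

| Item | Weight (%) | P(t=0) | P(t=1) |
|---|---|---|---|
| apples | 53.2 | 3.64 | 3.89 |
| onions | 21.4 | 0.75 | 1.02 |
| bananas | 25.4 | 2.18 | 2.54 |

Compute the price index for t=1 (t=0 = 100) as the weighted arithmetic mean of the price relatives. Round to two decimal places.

apples: 53.2 × (3.89/3.64) = 53.2 × 1.068681 = 56.8538
onions: 21.4 × (1.02/0.75) = 21.4 × 1.360000 = 29.1040
bananas: 25.4 × (2.54/2.18) = 25.4 × 1.165138 = 29.5945
Index = Σ wᵢ·(p₁ᵢ/p₀ᵢ) = 56.8538 + 29.1040 + 29.5945 = 115.5523

115.55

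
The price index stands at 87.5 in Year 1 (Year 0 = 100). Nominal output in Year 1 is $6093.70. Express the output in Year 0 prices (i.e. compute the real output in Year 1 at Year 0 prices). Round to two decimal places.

Real = Nominal ÷ (Index/100) = 6093.70 ÷ (87.5/100)
     = 6093.70 ÷ 0.875 = 6964.2286

6964.23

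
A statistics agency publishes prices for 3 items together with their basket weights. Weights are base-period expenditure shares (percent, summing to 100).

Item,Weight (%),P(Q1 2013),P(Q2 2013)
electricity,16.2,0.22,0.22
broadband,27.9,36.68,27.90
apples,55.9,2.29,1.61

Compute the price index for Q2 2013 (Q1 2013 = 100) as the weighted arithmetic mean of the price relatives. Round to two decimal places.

76.72

electricity: 16.2 × (0.22/0.22) = 16.2 × 1.000000 = 16.2000
broadband: 27.9 × (27.90/36.68) = 27.9 × 0.760632 = 21.2216
apples: 55.9 × (1.61/2.29) = 55.9 × 0.703057 = 39.3009
Index = Σ wᵢ·(p₁ᵢ/p₀ᵢ) = 16.2000 + 21.2216 + 39.3009 = 76.7225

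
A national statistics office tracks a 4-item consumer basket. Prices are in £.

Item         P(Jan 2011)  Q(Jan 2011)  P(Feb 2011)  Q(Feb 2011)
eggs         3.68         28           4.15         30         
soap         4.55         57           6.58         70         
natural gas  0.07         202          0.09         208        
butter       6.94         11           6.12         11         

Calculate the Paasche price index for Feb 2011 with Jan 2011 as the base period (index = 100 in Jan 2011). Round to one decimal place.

129.1

Paasche price index uses current-period quantities as weights.
ΣP(Feb 2011)·Q(Feb 2011) = 4.15×30 + 6.58×70 + 0.09×208 + 6.12×11 = 124.5 + 460.6 + 18.72 + 67.32 = 671.14
ΣP(Jan 2011)·Q(Feb 2011) = 3.68×30 + 4.55×70 + 0.07×208 + 6.94×11 = 110.4 + 318.5 + 14.56 + 76.34 = 519.8
Index = 671.14 / 519.8 × 100 = 129.1150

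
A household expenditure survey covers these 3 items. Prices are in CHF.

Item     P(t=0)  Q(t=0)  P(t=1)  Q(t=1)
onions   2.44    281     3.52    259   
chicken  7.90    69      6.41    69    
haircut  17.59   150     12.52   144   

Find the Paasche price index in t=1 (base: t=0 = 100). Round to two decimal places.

Paasche price index uses current-period quantities as weights.
ΣP(t=1)·Q(t=1) = 3.52×259 + 6.41×69 + 12.52×144 = 911.68 + 442.29 + 1802.88 = 3156.85
ΣP(t=0)·Q(t=1) = 2.44×259 + 7.90×69 + 17.59×144 = 631.96 + 545.1 + 2532.96 = 3710.02
Index = 3156.85 / 3710.02 × 100 = 85.0898

85.09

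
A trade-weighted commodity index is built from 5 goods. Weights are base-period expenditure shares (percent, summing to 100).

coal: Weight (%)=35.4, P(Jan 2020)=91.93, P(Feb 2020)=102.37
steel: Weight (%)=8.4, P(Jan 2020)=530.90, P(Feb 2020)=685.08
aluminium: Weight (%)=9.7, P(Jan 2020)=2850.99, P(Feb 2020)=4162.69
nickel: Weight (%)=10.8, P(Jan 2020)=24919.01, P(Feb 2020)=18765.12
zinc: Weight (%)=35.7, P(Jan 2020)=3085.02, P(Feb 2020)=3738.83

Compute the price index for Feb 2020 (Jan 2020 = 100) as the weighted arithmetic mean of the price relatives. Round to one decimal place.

coal: 35.4 × (102.37/91.93) = 35.4 × 1.113565 = 39.4202
steel: 8.4 × (685.08/530.90) = 8.4 × 1.290413 = 10.8395
aluminium: 9.7 × (4162.69/2850.99) = 9.7 × 1.460086 = 14.1628
nickel: 10.8 × (18765.12/24919.01) = 10.8 × 0.753044 = 8.1329
zinc: 35.7 × (3738.83/3085.02) = 35.7 × 1.211931 = 43.2659
Index = Σ wᵢ·(p₁ᵢ/p₀ᵢ) = 39.4202 + 10.8395 + 14.1628 + 8.1329 + 43.2659 = 115.8213

115.8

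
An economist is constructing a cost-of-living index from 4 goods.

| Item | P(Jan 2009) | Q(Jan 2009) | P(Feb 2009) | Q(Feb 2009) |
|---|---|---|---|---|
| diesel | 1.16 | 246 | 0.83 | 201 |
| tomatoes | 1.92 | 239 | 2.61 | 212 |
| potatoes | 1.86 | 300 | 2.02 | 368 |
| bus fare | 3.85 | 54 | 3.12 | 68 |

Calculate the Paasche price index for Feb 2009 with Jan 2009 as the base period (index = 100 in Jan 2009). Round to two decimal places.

Paasche price index uses current-period quantities as weights.
ΣP(Feb 2009)·Q(Feb 2009) = 0.83×201 + 2.61×212 + 2.02×368 + 3.12×68 = 166.83 + 553.32 + 743.36 + 212.16 = 1675.67
ΣP(Jan 2009)·Q(Feb 2009) = 1.16×201 + 1.92×212 + 1.86×368 + 3.85×68 = 233.16 + 407.04 + 684.48 + 261.8 = 1586.48
Index = 1675.67 / 1586.48 × 100 = 105.6219

105.62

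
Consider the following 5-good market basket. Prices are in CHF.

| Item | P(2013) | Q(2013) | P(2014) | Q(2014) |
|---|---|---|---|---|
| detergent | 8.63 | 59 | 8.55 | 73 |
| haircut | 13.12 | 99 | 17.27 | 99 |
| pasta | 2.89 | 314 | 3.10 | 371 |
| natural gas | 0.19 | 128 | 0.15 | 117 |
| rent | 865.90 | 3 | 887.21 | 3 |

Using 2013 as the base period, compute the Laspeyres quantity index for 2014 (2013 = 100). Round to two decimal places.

105.31

Laspeyres quantity index uses base-period prices as weights.
ΣP(2013)·Q(2014) = 8.63×73 + 13.12×99 + 2.89×371 + 0.19×117 + 865.90×3 = 629.99 + 1298.88 + 1072.19 + 22.23 + 2597.7 = 5620.99
ΣP(2013)·Q(2013) = 8.63×59 + 13.12×99 + 2.89×314 + 0.19×128 + 865.90×3 = 509.17 + 1298.88 + 907.46 + 24.32 + 2597.7 = 5337.53
Index = 5620.99 / 5337.53 × 100 = 105.3107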